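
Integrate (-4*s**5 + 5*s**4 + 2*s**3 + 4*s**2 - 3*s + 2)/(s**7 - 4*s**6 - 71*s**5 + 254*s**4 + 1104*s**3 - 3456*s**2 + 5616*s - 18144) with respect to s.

Factor the denominator: (s - 7)*(s - 6)*(s - 3)*(s + 6)**2*(s**2 + 4).
Partial-fraction decomposition: 3*(651*s - 1856)/(275600*(s**2 + 4)) + 2560501/(16426800*(s + 6)) - 9329/(14040*(s + 6)**2) - 121/(3159*(s - 3)) + 188/(135*(s - 6)) - 13590/(8957*(s - 7)).
Integrate each term; A/(s−a) gives A·log|s−a|; the (Bs+D)/(s²+p²) term gives a log and an atan.

-13590*log(s - 7)/8957 + 188*log(s - 6)/135 - 121*log(s - 3)/3159 + 2560501*log(s + 6)/16426800 + 1953*log(s**2 + 4)/551200 - 174*atan(s/2)/17225 + 9329/(14040*s + 84240) + C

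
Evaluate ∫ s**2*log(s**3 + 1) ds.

Let u = s**3 + 1, so du = (3*s**2) ds.
The integral becomes (1/3)·∫ log(u) du; integrate by parts with u′=log(u), dv′=du.

s**3*log(s**3 + 1)/3 - s**3/3 + log(s**3 + 1)/3 + C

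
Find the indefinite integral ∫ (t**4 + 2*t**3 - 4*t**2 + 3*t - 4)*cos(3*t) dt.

t**4*sin(3*t)/3 + 2*t**3*sin(3*t)/3 + 4*t**3*cos(3*t)/9 - 16*t**2*sin(3*t)/9 + 2*t**2*cos(3*t)/3 + 5*t*sin(3*t)/9 - 32*t*cos(3*t)/27 - 76*sin(3*t)/81 + 5*cos(3*t)/27 + C

Use integration by parts with u = t**4 + 2*t**3 - 4*t**2 + 3*t - 4, dv = cos(3*t) dt, so v = sin(3*t)/3.
Apply parts 4 times (tabular method): alternate signs, differentiate u down to 0, integrate dv up.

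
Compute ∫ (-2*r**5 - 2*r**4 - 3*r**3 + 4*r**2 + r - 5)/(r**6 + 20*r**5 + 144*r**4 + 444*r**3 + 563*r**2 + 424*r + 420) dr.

Factor the denominator: (r + 2)*(r + 5)*(r + 6)*(r + 7)*(r**2 + 1).
Partial-fraction decomposition: (20*r - 9)/(962*(r**2 + 1)) - 1201/(20*(r + 7)) + 13741/(148*(r + 6)) - 5465/(156*(r + 5)) + 13/(60*(r + 2)).
Integrate each term; A/(r−a) gives A·log|r−a|; the (Br+D)/(r²+p²) term gives a log and an atan.

13*log(r + 2)/60 - 5465*log(r + 5)/156 + 13741*log(r + 6)/148 - 1201*log(r + 7)/20 + 5*log(r**2 + 1)/481 - 9*atan(r)/962 + C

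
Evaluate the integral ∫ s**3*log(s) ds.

s**4*log(s)/4 - s**4/16 + C

Use integration by parts with u = log(s), dv = s**3 ds.
Then du = 1/s ds and v = s**4/4.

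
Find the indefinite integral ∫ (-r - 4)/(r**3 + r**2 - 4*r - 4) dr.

Factor the denominator: (r - 2)*(r + 1)*(r + 2).
Partial-fraction decomposition: -1/(2*(r + 2)) + 1/(r + 1) - 1/(2*(r - 2)).
Integrate each term: A/(r−a) contributes A·log|r−a|.

log(r + 1) - log(r**2 - 4)/2 + C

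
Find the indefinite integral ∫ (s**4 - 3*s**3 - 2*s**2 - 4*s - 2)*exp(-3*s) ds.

Use integration by parts with u = s**4 - 3*s**3 - 2*s**2 - 4*s - 2, dv = exp(-3*s) ds, so v = -exp(-3*s)/3.
Apply parts 4 times (tabular method): alternate signs, differentiate u down to 0, integrate dv up.

(-27*s**4 + 45*s**3 + 99*s**2 + 174*s + 112)*exp(-3*s)/81 + C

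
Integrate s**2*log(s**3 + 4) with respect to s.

s**3*log(s**3 + 4)/3 - s**3/3 + 4*log(s**3 + 4)/3 + C

Let u = s**3 + 4, so du = (3*s**2) ds.
The integral becomes (1/3)·∫ log(u) du; integrate by parts with u′=log(u), dv′=du.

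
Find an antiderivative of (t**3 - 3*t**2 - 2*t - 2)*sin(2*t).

-t**3*cos(2*t)/2 + 3*t**2*sin(2*t)/4 + 3*t**2*cos(2*t)/2 - 3*t*sin(2*t)/2 + 7*t*cos(2*t)/4 - 7*sin(2*t)/8 + cos(2*t)/4 + C

Use integration by parts with u = t**3 - 3*t**2 - 2*t - 2, dv = sin(2*t) dt, so v = -cos(2*t)/2.
Apply parts 3 times (tabular method): alternate signs, differentiate u down to 0, integrate dv up.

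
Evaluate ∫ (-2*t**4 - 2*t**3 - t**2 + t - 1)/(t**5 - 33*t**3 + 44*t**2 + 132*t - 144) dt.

Factor the denominator: (t - 4)*(t - 3)*(t - 1)*(t + 2)*(t + 6).
Partial-fraction decomposition: -2203/(2520*(t + 6)) + 23/(360*(t + 2)) - 5/(126*(t - 1)) + 223/(90*(t - 3)) - 653/(180*(t - 4)).
Integrate each term: A/(t−a) contributes A·log|t−a|.

-653*log(t - 4)/180 + 223*log(t - 3)/90 - 5*log(t - 1)/126 + 23*log(t + 2)/360 - 2203*log(t + 6)/2520 + C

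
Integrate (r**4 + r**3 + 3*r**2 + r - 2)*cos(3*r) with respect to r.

Use integration by parts with u = r**4 + r**3 + 3*r**2 + r - 2, dv = cos(3*r) dr, so v = sin(3*r)/3.
Apply parts 4 times (tabular method): alternate signs, differentiate u down to 0, integrate dv up.

r**4*sin(3*r)/3 + r**3*sin(3*r)/3 + 4*r**3*cos(3*r)/9 + 5*r**2*sin(3*r)/9 + r**2*cos(3*r)/3 + r*sin(3*r)/9 + 10*r*cos(3*r)/27 - 64*sin(3*r)/81 + cos(3*r)/27 + C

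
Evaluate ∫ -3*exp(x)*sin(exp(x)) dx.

3*cos(exp(x)) + C

Let u = exp(x), so du = (exp(x)) dx.
Rewriting, the integral becomes -3·∫ sin(u) du = -3·-cos(u).
Substituting back, u = exp(x).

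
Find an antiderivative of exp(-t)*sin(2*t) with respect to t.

-exp(-t)*sin(2*t)/5 - 2*exp(-t)*cos(2*t)/5 + C

Let I denote the integral. Integrate by parts with u = sin(2*t), dv = exp(-t) dt, so v = -exp(-t): I = -exp(-t)*sin(2*t) + 2·∫ exp(-t)*cos(2*t) dt.
Apply parts again with u = cos(2*t), dv = exp(-t) dt: ∫ exp(-t)*cos(2*t) dt = -exp(-t)*cos(2*t) − 2·I. Substituting back brings back I: I = -exp(-t)*sin(2*t) - 2*exp(-t)*cos(2*t) − 4·I.
Solving for I: (1 + 4)·I equals the remaining terms, so I = (1/5)·(-exp(-t)*sin(2*t) - 2*exp(-t)*cos(2*t)).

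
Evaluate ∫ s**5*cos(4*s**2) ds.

s**4*sin(4*s**2)/8 + s**2*cos(4*s**2)/16 - sin(4*s**2)/64 + C

Let u = s², du = 2s ds; rewrite as (1/2)∫ u^2·cos(4u) du.
Now integrate by parts 2 times.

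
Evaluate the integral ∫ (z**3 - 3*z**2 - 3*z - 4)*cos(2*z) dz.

z**3*sin(2*z)/2 - 3*z**2*sin(2*z)/2 + 3*z**2*cos(2*z)/4 - 9*z*sin(2*z)/4 - 3*z*cos(2*z)/2 - 5*sin(2*z)/4 - 9*cos(2*z)/8 + C

Use integration by parts with u = z**3 - 3*z**2 - 3*z - 4, dv = cos(2*z) dz, so v = sin(2*z)/2.
Apply parts 3 times (tabular method): alternate signs, differentiate u down to 0, integrate dv up.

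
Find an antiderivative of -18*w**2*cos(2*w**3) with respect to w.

Let u = 2*w**3, so du = (6*w**2) dw.
Rewriting, the integral becomes -3·∫ cos(u) du = -3·sin(u).
Substituting back, u = 2*w**3.

-3*sin(2*w**3) + C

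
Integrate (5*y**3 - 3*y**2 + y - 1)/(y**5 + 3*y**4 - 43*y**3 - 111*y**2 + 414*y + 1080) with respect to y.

Factor the denominator: (y - 5)*(y - 4)*(y + 3)**2*(y + 6).
Partial-fraction decomposition: -239/(198*(y + 6)) + 13849/(14112*(y + 3)) - 83/(84*(y + 3)**2) - 55/(98*(y - 4)) + 277/(352*(y - 5)).
Integrate each term; A/(y−a) gives A·log|y−a|; A/(y−a)² gives −A/(y−a).

277*log(y - 5)/352 - 55*log(y - 4)/98 + 13849*log(y + 3)/14112 - 239*log(y + 6)/198 + 83/(84*y + 252) + C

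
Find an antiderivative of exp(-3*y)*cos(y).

exp(-3*y)*sin(y)/10 - 3*exp(-3*y)*cos(y)/10 + C

Let I denote the integral. Integrate by parts with u = cos(y), dv = exp(-3*y) dy, so v = -exp(-3*y)/3: I = -exp(-3*y)*cos(y)/3 − (1/3)·∫ exp(-3*y)*sin(y) dy.
Apply parts again with u = sin(y), dv = exp(-3*y) dy: ∫ exp(-3*y)*sin(y) dy = -exp(-3*y)*sin(y)/3 + (1/3)·I. Substituting back brings back I: I = exp(-3*y)*sin(y)/9 - exp(-3*y)*cos(y)/3 − (1/9)·I.
Solving for I: (1 + 1/9)·I equals the remaining terms, so I = (9/10)·(exp(-3*y)*sin(y)/9 - exp(-3*y)*cos(y)/3).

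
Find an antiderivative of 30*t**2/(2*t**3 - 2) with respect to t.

5*log(2*t**3 - 2) + C

Let u = 2*t**3 - 2, so du = (6*t**2) dt.
Rewriting, the integral becomes 5·∫ 1/u du = 5·log(u).
Substituting back, u = 2*t**3 - 2.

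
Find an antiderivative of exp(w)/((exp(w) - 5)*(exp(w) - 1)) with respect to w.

log(exp(w) - 5)/4 - log(exp(w) - 1)/4 + C

Let u = e^w, du = e^w dw.
The integral becomes ∫ du/((u-5)(u-1)); decompose into partial fractions.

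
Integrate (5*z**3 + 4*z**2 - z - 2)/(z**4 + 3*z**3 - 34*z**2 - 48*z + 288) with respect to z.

189*log(z - 4)/40 - 166*log(z - 3)/63 - 127*log(z + 4)/56 + 233*log(z + 6)/45 + C

Factor the denominator: (z - 4)*(z - 3)*(z + 4)*(z + 6).
Partial-fraction decomposition: 233/(45*(z + 6)) - 127/(56*(z + 4)) - 166/(63*(z - 3)) + 189/(40*(z - 4)).
Integrate each term: A/(z−a) contributes A·log|z−a|.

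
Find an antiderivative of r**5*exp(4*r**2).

Let u = r², du = 2r dr; rewrite as (1/2)∫ u^2·exp(4u) du.
Now integrate by parts 2 times.

(8*r**4 - 4*r**2 + 1)*exp(4*r**2)/64 + C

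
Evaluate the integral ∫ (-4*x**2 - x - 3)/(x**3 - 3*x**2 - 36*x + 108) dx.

Factor the denominator: (x - 6)*(x - 3)*(x + 6).
Partial-fraction decomposition: -47/(36*(x + 6)) + 14/(9*(x - 3)) - 17/(4*(x - 6)).
Integrate each term: A/(x−a) contributes A·log|x−a|.

-17*log(x - 6)/4 + 14*log(x - 3)/9 - 47*log(x + 6)/36 + C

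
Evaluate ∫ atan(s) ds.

s*atan(s) - log(s**2 + 1)/2 + C

Use integration by parts with u = arctan(s), dv = ds.
Then du = 1/(s**2 + 1) ds.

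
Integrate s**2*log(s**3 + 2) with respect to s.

s**3*log(s**3 + 2)/3 - s**3/3 + 2*log(s**3 + 2)/3 + C

Let u = s**3 + 2, so du = (3*s**2) ds.
The integral becomes (1/3)·∫ log(u) du; integrate by parts with u′=log(u), dv′=du.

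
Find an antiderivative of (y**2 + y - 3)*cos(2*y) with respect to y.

y**2*sin(2*y)/2 + y*sin(2*y)/2 + y*cos(2*y)/2 - 7*sin(2*y)/4 + cos(2*y)/4 + C

Use integration by parts with u = y**2 + y - 3, dv = cos(2*y) dy, so v = sin(2*y)/2.
Apply parts 2 times (tabular method): alternate signs, differentiate u down to 0, integrate dv up.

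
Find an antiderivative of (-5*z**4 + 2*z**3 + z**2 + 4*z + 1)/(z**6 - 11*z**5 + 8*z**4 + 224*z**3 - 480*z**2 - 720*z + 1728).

90179*log(z - 6)/115200 - 47*log(z - 3)/45 + 17*log(z - 2)/128 - 99*log(z + 2)/2560 + 67*log(z + 4)/400 + 5987/(960*z - 5760) + C

Factor the denominator: (z - 6)**2*(z - 3)*(z - 2)*(z + 2)*(z + 4).
Partial-fraction decomposition: 67/(400*(z + 4)) - 99/(2560*(z + 2)) + 17/(128*(z - 2)) - 47/(45*(z - 3)) + 90179/(115200*(z - 6)) - 5987/(960*(z - 6)**2).
Integrate each term; A/(z−a) gives A·log|z−a|; A/(z−a)² gives −A/(z−a).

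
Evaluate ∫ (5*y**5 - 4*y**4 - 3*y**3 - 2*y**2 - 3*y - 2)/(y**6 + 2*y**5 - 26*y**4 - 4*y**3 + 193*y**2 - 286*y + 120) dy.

781*log(y - 3)/224 - 4*log(y - 2)/3 - 43*log(y - 1)/150 - 2987*log(y + 4)/525 + 847*log(y + 5)/96 + 3/(20*y - 20) + C

Factor the denominator: (y - 3)*(y - 2)*(y - 1)**2*(y + 4)*(y + 5).
Partial-fraction decomposition: 847/(96*(y + 5)) - 2987/(525*(y + 4)) - 43/(150*(y - 1)) - 3/(20*(y - 1)**2) - 4/(3*(y - 2)) + 781/(224*(y - 3)).
Integrate each term; A/(y−a) gives A·log|y−a|; A/(y−a)² gives −A/(y−a).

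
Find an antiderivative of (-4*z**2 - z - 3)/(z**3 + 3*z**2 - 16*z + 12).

Factor the denominator: (z - 2)*(z - 1)*(z + 6).
Partial-fraction decomposition: -141/(56*(z + 6)) + 8/(7*(z - 1)) - 21/(8*(z - 2)).
Integrate each term: A/(z−a) contributes A·log|z−a|.

-21*log(z - 2)/8 + 8*log(z - 1)/7 - 141*log(z + 6)/56 + C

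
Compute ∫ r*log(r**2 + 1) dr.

Let u = r**2 + 1, so du = (2*r) dr.
The integral becomes (1/2)·∫ log(u) du; integrate by parts with u′=log(u), dv′=du.

r**2*log(r**2 + 1)/2 - r**2/2 + log(r**2 + 1)/2 + C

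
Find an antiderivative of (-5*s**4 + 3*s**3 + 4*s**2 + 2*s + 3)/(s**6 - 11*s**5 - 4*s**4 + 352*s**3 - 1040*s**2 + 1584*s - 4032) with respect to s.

Factor the denominator: (s - 7)*(s - 6)*(s - 4)*(s + 6)*(s**2 + 4).
Partial-fraction decomposition: (1263*s + 1792)/(42400*(s**2 + 4)) + 2331/(20800*(s + 6)) - 1013/(1200*(s - 4)) + 1891/(320*(s - 6)) - 10763/(2067*(s - 7)).
Integrate each term; A/(s−a) gives A·log|s−a|; the (Bs+D)/(s²+p²) term gives a log and an atan.

-10763*log(s - 7)/2067 + 1891*log(s - 6)/320 - 1013*log(s - 4)/1200 + 2331*log(s + 6)/20800 + 1263*log(s**2 + 4)/84800 + 28*atan(s/2)/1325 + C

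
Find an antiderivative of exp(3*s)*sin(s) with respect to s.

3*exp(3*s)*sin(s)/10 - exp(3*s)*cos(s)/10 + C

Let I denote the integral. Integrate by parts with u = sin(s), dv = exp(3*s) ds, so v = exp(3*s)/3: I = exp(3*s)*sin(s)/3 − (1/3)·∫ exp(3*s)*cos(s) ds.
Apply parts again with u = cos(s), dv = exp(3*s) ds: ∫ exp(3*s)*cos(s) ds = exp(3*s)*cos(s)/3 + (1/3)·I. Substituting back brings back I: I = exp(3*s)*sin(s)/3 - exp(3*s)*cos(s)/9 − (1/9)·I.
Solving for I: (1 + 1/9)·I equals the remaining terms, so I = (9/10)·(exp(3*s)*sin(s)/3 - exp(3*s)*cos(s)/9).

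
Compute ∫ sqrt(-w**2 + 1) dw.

Substitute w = sin(θ), so dw = cos(θ) dθ and the radical becomes sqrt(-w**2 + 1) = cos(θ) by the Pythagorean identity.
Integrate the resulting trig expression in θ, then back-substitute θ = asin(w), sin(θ) = w, cos(θ) = sqrt(-w**2 + 1) (absorbing any constant into C).

w*sqrt(-w**2 + 1)/2 + asin(w)/2 + C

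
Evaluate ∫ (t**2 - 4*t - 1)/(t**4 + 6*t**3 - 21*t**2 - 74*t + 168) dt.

-2*log(t - 3)/35 + 5*log(t - 2)/54 + 31*log(t + 4)/126 - 38*log(t + 7)/135 + C

Factor the denominator: (t - 3)*(t - 2)*(t + 4)*(t + 7).
Partial-fraction decomposition: -38/(135*(t + 7)) + 31/(126*(t + 4)) + 5/(54*(t - 2)) - 2/(35*(t - 3)).
Integrate each term: A/(t−a) contributes A·log|t−a|.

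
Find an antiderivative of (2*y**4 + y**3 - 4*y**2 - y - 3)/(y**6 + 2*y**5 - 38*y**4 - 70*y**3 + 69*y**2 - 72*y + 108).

Factor the denominator: (y - 6)*(y - 1)*(y + 3)*(y + 6)*(y**2 + 1).
Partial-fraction decomposition: -(y - 8)/(370*(y**2 + 1)) - 745/(3108*(y + 6)) + 11/(120*(y + 3)) + 1/(56*(y - 1)) + 59/(444*(y - 6)).
Integrate each term; A/(y−a) gives A·log|y−a|; the (By+D)/(y²+p²) term gives a log and an atan.

59*log(y - 6)/444 + log(y - 1)/56 + 11*log(y + 3)/120 - 745*log(y + 6)/3108 - log(y**2 + 1)/740 + 4*atan(y)/185 + C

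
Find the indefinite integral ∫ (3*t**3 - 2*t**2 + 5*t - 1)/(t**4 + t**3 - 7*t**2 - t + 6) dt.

Factor the denominator: (t - 2)*(t - 1)*(t + 1)*(t + 3).
Partial-fraction decomposition: 23/(8*(t + 3)) - 11/(12*(t + 1)) - 5/(8*(t - 1)) + 5/(3*(t - 2)).
Integrate each term: A/(t−a) contributes A·log|t−a|.

5*log(t - 2)/3 - 5*log(t - 1)/8 - 11*log(t + 1)/12 + 23*log(t + 3)/8 + C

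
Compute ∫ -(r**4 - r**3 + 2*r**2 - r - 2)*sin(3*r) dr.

r**4*cos(3*r)/3 - 4*r**3*sin(3*r)/9 - r**3*cos(3*r)/3 + r**2*sin(3*r)/3 + 2*r**2*cos(3*r)/9 - 4*r*sin(3*r)/27 - r*cos(3*r)/9 + sin(3*r)/27 - 58*cos(3*r)/81 + C

Use integration by parts with u = r**4 - r**3 + 2*r**2 - r - 2, dv = -sin(3*r) dr, so v = cos(3*r)/3.
Apply parts 4 times (tabular method): alternate signs, differentiate u down to 0, integrate dv up.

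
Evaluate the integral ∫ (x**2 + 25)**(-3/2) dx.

x/(25*sqrt(x**2 + 25)) + C

Substitute x = 5·tan(θ), so dx = 5·sec(θ)^2 dθ and the radical becomes sqrt(x**2 + 25) = 5·sec(θ) by the Pythagorean identity.
Integrate the resulting trig expression in θ, then back-substitute tan(θ) = x/5, sec(θ) = sqrt(x**2 + 25)/5 (absorbing any constant into C).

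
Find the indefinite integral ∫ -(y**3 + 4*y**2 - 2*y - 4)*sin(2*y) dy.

y**3*cos(2*y)/2 - 3*y**2*sin(2*y)/4 + 2*y**2*cos(2*y) - 2*y*sin(2*y) - 7*y*cos(2*y)/4 + 7*sin(2*y)/8 - 3*cos(2*y) + C

Use integration by parts with u = y**3 + 4*y**2 - 2*y - 4, dv = -sin(2*y) dy, so v = cos(2*y)/2.
Apply parts 3 times (tabular method): alternate signs, differentiate u down to 0, integrate dv up.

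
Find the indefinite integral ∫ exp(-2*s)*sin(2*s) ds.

Let I denote the integral. Integrate by parts with u = sin(2*s), dv = exp(-2*s) ds, so v = -exp(-2*s)/2: I = -exp(-2*s)*sin(2*s)/2 + ∫ exp(-2*s)*cos(2*s) ds.
Apply parts again with u = cos(2*s), dv = exp(-2*s) ds: ∫ exp(-2*s)*cos(2*s) ds = -exp(-2*s)*cos(2*s)/2 − I. Substituting back brings back I: I = -exp(-2*s)*sin(2*s)/2 - exp(-2*s)*cos(2*s)/2 − I.
Solving for I: (1 + 1)·I equals the remaining terms, so I = (1/2)·(-exp(-2*s)*sin(2*s)/2 - exp(-2*s)*cos(2*s)/2).

-exp(-2*s)*sin(2*s)/4 - exp(-2*s)*cos(2*s)/4 + C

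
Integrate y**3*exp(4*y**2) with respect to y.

(4*y**2 - 1)*exp(4*y**2)/32 + C

Let u = y², du = 2y dy; rewrite as (1/2)∫ u^1·exp(4u) du.
Now integrate by parts 1 time.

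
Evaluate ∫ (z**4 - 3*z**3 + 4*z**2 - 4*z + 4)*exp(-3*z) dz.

(-27*z**4 + 45*z**3 - 63*z**2 + 66*z - 86)*exp(-3*z)/81 + C

Use integration by parts with u = z**4 - 3*z**3 + 4*z**2 - 4*z + 4, dv = exp(-3*z) dz, so v = -exp(-3*z)/3.
Apply parts 4 times (tabular method): alternate signs, differentiate u down to 0, integrate dv up.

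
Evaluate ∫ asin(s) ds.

Use integration by parts with u = arcsin(s), dv = ds.
Then du = 1/sqrt(-s**2 + 1) ds.

s*asin(s) + sqrt(-s**2 + 1) + C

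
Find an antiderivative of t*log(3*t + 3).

Use integration by parts with u = log(3*t + 3), dv = t dt.
Then du = 3/(3*t + 3) dt and v = t**2/2.

t**2*log(3*t + 3)/2 - t**2/4 + t/2 - log(t + 1)/2 + C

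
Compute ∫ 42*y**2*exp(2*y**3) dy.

7*exp(2*y**3) + C

Let u = 2*y**3, so du = (6*y**2) dy.
Rewriting, the integral becomes 7·∫ e^u du = 7·e^u.
Substituting back, u = 2*y**3.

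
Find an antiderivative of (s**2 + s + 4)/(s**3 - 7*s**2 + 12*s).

Factor the denominator: s*(s - 4)*(s - 3).
Partial-fraction decomposition: -16/(3*(s - 3)) + 6/(s - 4) + 1/(3*s).
Integrate each term: A/(s−a) contributes A·log|s−a|.

log(s)/3 + 6*log(s - 4) - 16*log(s - 3)/3 + C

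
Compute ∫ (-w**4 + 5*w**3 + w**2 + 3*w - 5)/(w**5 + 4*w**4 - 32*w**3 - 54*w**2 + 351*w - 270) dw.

-959*log(w - 3)/10368 + log(w - 1)/56 + 415*log(w + 5)/128 - 2363*log(w + 6)/567 - 67/(144*w - 432) + C

Factor the denominator: (w - 3)**2*(w - 1)*(w + 5)*(w + 6).
Partial-fraction decomposition: -2363/(567*(w + 6)) + 415/(128*(w + 5)) + 1/(56*(w - 1)) - 959/(10368*(w - 3)) + 67/(144*(w - 3)**2).
Integrate each term; A/(w−a) gives A·log|w−a|; A/(w−a)² gives −A/(w−a).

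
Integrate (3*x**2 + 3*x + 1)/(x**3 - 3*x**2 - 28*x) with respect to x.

-log(x)/28 + 169*log(x - 7)/77 + 37*log(x + 4)/44 + C

Factor the denominator: x*(x - 7)*(x + 4).
Partial-fraction decomposition: 37/(44*(x + 4)) + 169/(77*(x - 7)) - 1/(28*x).
Integrate each term: A/(x−a) contributes A·log|x−a|.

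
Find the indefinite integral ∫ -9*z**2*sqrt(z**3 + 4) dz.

Let u = z**3 + 4, so du = (3*z**2) dz.
Rewriting, the integral becomes -3·∫ √u du = -3·(2/3)u^(3/2).
Substituting back, u = z**3 + 4.

-2*(z**3 + 4)**(3/2) + C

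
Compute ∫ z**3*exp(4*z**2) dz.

Let u = z², du = 2z dz; rewrite as (1/2)∫ u^1·exp(4u) du.
Now integrate by parts 1 time.

(4*z**2 - 1)*exp(4*z**2)/32 + C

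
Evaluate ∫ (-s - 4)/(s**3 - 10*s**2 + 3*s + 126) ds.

-11*log(s - 7)/10 + 10*log(s - 6)/9 - log(s + 3)/90 + C

Factor the denominator: (s - 7)*(s - 6)*(s + 3).
Partial-fraction decomposition: -1/(90*(s + 3)) + 10/(9*(s - 6)) - 11/(10*(s - 7)).
Integrate each term: A/(s−a) contributes A·log|s−a|.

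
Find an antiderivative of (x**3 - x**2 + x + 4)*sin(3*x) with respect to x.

-x**3*cos(3*x)/3 + x**2*sin(3*x)/3 + x**2*cos(3*x)/3 - 2*x*sin(3*x)/9 - x*cos(3*x)/9 + sin(3*x)/27 - 38*cos(3*x)/27 + C

Use integration by parts with u = x**3 - x**2 + x + 4, dv = sin(3*x) dx, so v = -cos(3*x)/3.
Apply parts 3 times (tabular method): alternate signs, differentiate u down to 0, integrate dv up.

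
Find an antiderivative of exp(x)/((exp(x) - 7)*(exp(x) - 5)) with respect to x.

Let u = e^x, du = e^x dx.
The integral becomes ∫ du/((u-5)(u-7)); decompose into partial fractions.

log(exp(x) - 7)/2 - log(exp(x) - 5)/2 + C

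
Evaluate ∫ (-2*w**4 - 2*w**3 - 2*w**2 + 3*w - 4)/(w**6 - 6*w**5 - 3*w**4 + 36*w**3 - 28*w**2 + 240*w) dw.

-log(w)/60 - 1539*log(w - 5)/1160 + 83*log(w - 4)/70 + 139*log(w + 3)/2184 + 709*log(w**2 + 4)/15080 + 77*atan(w/2)/1885 + C

Factor the denominator: w*(w - 5)*(w - 4)*(w + 3)*(w**2 + 4).
Partial-fraction decomposition: (709*w + 616)/(7540*(w**2 + 4)) + 139/(2184*(w + 3)) + 83/(70*(w - 4)) - 1539/(1160*(w - 5)) - 1/(60*w).
Integrate each term; A/(w−a) gives A·log|w−a|; the (Bw+D)/(w²+p²) term gives a log and an atan.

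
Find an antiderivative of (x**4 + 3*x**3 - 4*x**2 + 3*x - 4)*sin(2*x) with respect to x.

-x**4*cos(2*x)/2 + x**3*sin(2*x) - 3*x**3*cos(2*x)/2 + 9*x**2*sin(2*x)/4 + 7*x**2*cos(2*x)/2 - 7*x*sin(2*x)/2 + 3*x*cos(2*x)/4 - 3*sin(2*x)/8 + cos(2*x)/4 + C

Use integration by parts with u = x**4 + 3*x**3 - 4*x**2 + 3*x - 4, dv = sin(2*x) dx, so v = -cos(2*x)/2.
Apply parts 4 times (tabular method): alternate signs, differentiate u down to 0, integrate dv up.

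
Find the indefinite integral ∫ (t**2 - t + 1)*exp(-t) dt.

(-t**2 - t - 2)*exp(-t) + C

Use integration by parts with u = t**2 - t + 1, dv = exp(-t) dt, so v = -exp(-t).
Apply parts 2 times (tabular method): alternate signs, differentiate u down to 0, integrate dv up.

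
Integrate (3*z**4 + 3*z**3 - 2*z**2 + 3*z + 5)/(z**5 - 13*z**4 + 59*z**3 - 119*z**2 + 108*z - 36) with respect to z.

4487*log(z - 6)/300 - 80*log(z - 3)/3 + 75*log(z - 2)/4 - 101*log(z - 1)/25 + 6/(5*z - 5) + C

Factor the denominator: (z - 6)*(z - 3)*(z - 2)*(z - 1)**2.
Partial-fraction decomposition: -101/(25*(z - 1)) - 6/(5*(z - 1)**2) + 75/(4*(z - 2)) - 80/(3*(z - 3)) + 4487/(300*(z - 6)).
Integrate each term; A/(z−a) gives A·log|z−a|; A/(z−a)² gives −A/(z−a).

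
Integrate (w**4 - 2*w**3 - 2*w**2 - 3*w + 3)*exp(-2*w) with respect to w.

Use integration by parts with u = w**4 - 2*w**3 - 2*w**2 - 3*w + 3, dv = exp(-2*w) dw, so v = -exp(-2*w)/2.
Apply parts 4 times (tabular method): alternate signs, differentiate u down to 0, integrate dv up.

(-2*w**4 + 4*w**2 + 10*w - 1)*exp(-2*w)/4 + C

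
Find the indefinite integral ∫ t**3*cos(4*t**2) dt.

Let u = t², du = 2t dt; rewrite as (1/2)∫ u^1·cos(4u) du.
Now integrate by parts 1 time.

t**2*sin(4*t**2)/8 + cos(4*t**2)/32 + C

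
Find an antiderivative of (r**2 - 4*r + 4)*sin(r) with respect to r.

-r**2*cos(r) + 2*r*sin(r) + 4*r*cos(r) - 4*sin(r) - 2*cos(r) + C

Use integration by parts with u = r**2 - 4*r + 4, dv = sin(r) dr, so v = -cos(r).
Apply parts 2 times (tabular method): alternate signs, differentiate u down to 0, integrate dv up.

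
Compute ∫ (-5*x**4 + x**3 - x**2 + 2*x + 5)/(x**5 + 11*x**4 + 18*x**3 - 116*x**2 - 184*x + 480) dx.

-20309*log(x - 2)/56448 - 1363*log(x + 4)/72 + 3280*log(x + 5)/49 - 6739*log(x + 6)/128 + 67/(336*x - 672) + C

Factor the denominator: (x - 2)**2*(x + 4)*(x + 5)*(x + 6).
Partial-fraction decomposition: -6739/(128*(x + 6)) + 3280/(49*(x + 5)) - 1363/(72*(x + 4)) - 20309/(56448*(x - 2)) - 67/(336*(x - 2)**2).
Integrate each term; A/(x−a) gives A·log|x−a|; A/(x−a)² gives −A/(x−a).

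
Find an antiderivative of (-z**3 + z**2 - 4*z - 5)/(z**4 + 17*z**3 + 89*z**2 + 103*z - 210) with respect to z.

Factor the denominator: (z - 1)*(z + 5)*(z + 6)*(z + 7).
Partial-fraction decomposition: -415/(16*(z + 7)) + 271/(7*(z + 6)) - 55/(4*(z + 5)) - 3/(112*(z - 1)).
Integrate each term: A/(z−a) contributes A·log|z−a|.

-3*log(z - 1)/112 - 55*log(z + 5)/4 + 271*log(z + 6)/7 - 415*log(z + 7)/16 + C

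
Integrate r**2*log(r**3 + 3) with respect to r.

Let u = r**3 + 3, so du = (3*r**2) dr.
The integral becomes (1/3)·∫ log(u) du; integrate by parts with u′=log(u), dv′=du.

r**3*log(r**3 + 3)/3 - r**3/3 + log(r**3 + 3) + C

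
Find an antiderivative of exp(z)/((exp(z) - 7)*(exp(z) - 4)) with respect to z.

log(exp(z) - 7)/3 - log(exp(z) - 4)/3 + C

Let u = e^z, du = e^z dz.
The integral becomes ∫ du/((u-4)(u-7)); decompose into partial fractions.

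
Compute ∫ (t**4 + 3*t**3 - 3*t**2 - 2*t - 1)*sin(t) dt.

-t**4*cos(t) + 4*t**3*sin(t) - 3*t**3*cos(t) + 9*t**2*sin(t) + 15*t**2*cos(t) - 30*t*sin(t) + 20*t*cos(t) - 20*sin(t) - 29*cos(t) + C

Use integration by parts with u = t**4 + 3*t**3 - 3*t**2 - 2*t - 1, dv = sin(t) dt, so v = -cos(t).
Apply parts 4 times (tabular method): alternate signs, differentiate u down to 0, integrate dv up.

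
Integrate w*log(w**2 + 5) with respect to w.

w**2*log(w**2 + 5)/2 - w**2/2 + 5*log(w**2 + 5)/2 + C

Let u = w**2 + 5, so du = (2*w) dw.
The integral becomes (1/2)·∫ log(u) du; integrate by parts with u′=log(u), dv′=du.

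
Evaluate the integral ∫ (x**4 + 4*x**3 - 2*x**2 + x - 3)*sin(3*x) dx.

Use integration by parts with u = x**4 + 4*x**3 - 2*x**2 + x - 3, dv = sin(3*x) dx, so v = -cos(3*x)/3.
Apply parts 4 times (tabular method): alternate signs, differentiate u down to 0, integrate dv up.

-x**4*cos(3*x)/3 + 4*x**3*sin(3*x)/9 - 4*x**3*cos(3*x)/3 + 4*x**2*sin(3*x)/3 + 10*x**2*cos(3*x)/9 - 20*x*sin(3*x)/27 + 5*x*cos(3*x)/9 - 5*sin(3*x)/27 + 61*cos(3*x)/81 + C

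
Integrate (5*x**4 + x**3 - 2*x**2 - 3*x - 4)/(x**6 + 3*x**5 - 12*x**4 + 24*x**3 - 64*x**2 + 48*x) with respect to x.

-log(x)/12 + 35*log(x - 2)/64 + 3*log(x - 1)/35 - 3103*log(x + 6)/6720 - 7*log(x**2 + 4)/160 + 21*atan(x/2)/40 + C

Factor the denominator: x*(x - 2)*(x - 1)*(x + 6)*(x**2 + 4).
Partial-fraction decomposition: -7*(x - 12)/(80*(x**2 + 4)) - 3103/(6720*(x + 6)) + 3/(35*(x - 1)) + 35/(64*(x - 2)) - 1/(12*x).
Integrate each term; A/(x−a) gives A·log|x−a|; the (Bx+D)/(x²+p²) term gives a log and an atan.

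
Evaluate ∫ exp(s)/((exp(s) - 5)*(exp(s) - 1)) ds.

log(exp(s) - 5)/4 - log(exp(s) - 1)/4 + C

Let u = e^s, du = e^s ds.
The integral becomes ∫ du/((u-5)(u-1)); decompose into partial fractions.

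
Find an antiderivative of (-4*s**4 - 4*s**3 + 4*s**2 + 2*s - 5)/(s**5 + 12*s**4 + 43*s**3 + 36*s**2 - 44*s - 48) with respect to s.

-log(s - 1)/30 + log(s + 1)/10 - 25*log(s + 2)/24 + 239*log(s + 4)/20 - 599*log(s + 6)/40 + C

Factor the denominator: (s - 1)*(s + 1)*(s + 2)*(s + 4)*(s + 6).
Partial-fraction decomposition: -599/(40*(s + 6)) + 239/(20*(s + 4)) - 25/(24*(s + 2)) + 1/(10*(s + 1)) - 1/(30*(s - 1)).
Integrate each term: A/(s−a) contributes A·log|s−a|.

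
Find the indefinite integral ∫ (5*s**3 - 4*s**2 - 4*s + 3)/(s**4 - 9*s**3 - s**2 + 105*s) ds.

log(s)/35 + 747*log(s - 7)/70 - 127*log(s - 5)/20 + 13*log(s + 3)/20 + C

Factor the denominator: s*(s - 7)*(s - 5)*(s + 3).
Partial-fraction decomposition: 13/(20*(s + 3)) - 127/(20*(s - 5)) + 747/(70*(s - 7)) + 1/(35*s).
Integrate each term: A/(s−a) contributes A·log|s−a|.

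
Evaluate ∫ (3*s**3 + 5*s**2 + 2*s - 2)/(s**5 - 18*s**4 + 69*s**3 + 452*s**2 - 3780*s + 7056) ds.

-50723*log(s - 7)/1521 + 419*log(s - 6)/12 - 139*log(s - 4)/90 - 241*log(s + 6)/10140 - 1286/(39*s - 273) + C

Factor the denominator: (s - 7)**2*(s - 6)*(s - 4)*(s + 6).
Partial-fraction decomposition: -241/(10140*(s + 6)) - 139/(90*(s - 4)) + 419/(12*(s - 6)) - 50723/(1521*(s - 7)) + 1286/(39*(s - 7)**2).
Integrate each term; A/(s−a) gives A·log|s−a|; A/(s−a)² gives −A/(s−a).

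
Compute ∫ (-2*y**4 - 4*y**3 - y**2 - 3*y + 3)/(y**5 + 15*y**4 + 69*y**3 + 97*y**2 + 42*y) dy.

log(y)/14 + 17*log(y + 1)/900 + 581*log(y + 6)/50 - 3455*log(y + 7)/252 + 7/(30*y + 30) + C

Factor the denominator: y*(y + 1)**2*(y + 6)*(y + 7).
Partial-fraction decomposition: -3455/(252*(y + 7)) + 581/(50*(y + 6)) + 17/(900*(y + 1)) - 7/(30*(y + 1)**2) + 1/(14*y).
Integrate each term; A/(y−a) gives A·log|y−a|; A/(y−a)² gives −A/(y−a).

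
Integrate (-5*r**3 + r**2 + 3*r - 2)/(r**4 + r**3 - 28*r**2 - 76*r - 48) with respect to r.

-257*log(r - 6)/140 - log(r + 1)/21 + 9*log(r + 2)/4 - 161*log(r + 4)/30 + C

Factor the denominator: (r - 6)*(r + 1)*(r + 2)*(r + 4).
Partial-fraction decomposition: -161/(30*(r + 4)) + 9/(4*(r + 2)) - 1/(21*(r + 1)) - 257/(140*(r - 6)).
Integrate each term: A/(r−a) contributes A·log|r−a|.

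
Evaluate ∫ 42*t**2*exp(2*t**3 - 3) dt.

7*exp(2*t**3 - 3) + C

Let u = 2*t**3 - 3, so du = (6*t**2) dt.
Rewriting, the integral becomes 7·∫ e^u du = 7·e^u.
Substituting back, u = 2*t**3 - 3.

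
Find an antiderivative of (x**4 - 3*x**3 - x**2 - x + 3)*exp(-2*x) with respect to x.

Use integration by parts with u = x**4 - 3*x**3 - x**2 - x + 3, dv = exp(-2*x) dx, so v = -exp(-2*x)/2.
Apply parts 4 times (tabular method): alternate signs, differentiate u down to 0, integrate dv up.

(-4*x**4 + 4*x**3 + 10*x**2 + 14*x - 5)*exp(-2*x)/8 + C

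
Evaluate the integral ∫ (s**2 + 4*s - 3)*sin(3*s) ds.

-s**2*cos(3*s)/3 + 2*s*sin(3*s)/9 - 4*s*cos(3*s)/3 + 4*sin(3*s)/9 + 29*cos(3*s)/27 + C

Use integration by parts with u = s**2 + 4*s - 3, dv = sin(3*s) ds, so v = -cos(3*s)/3.
Apply parts 2 times (tabular method): alternate signs, differentiate u down to 0, integrate dv up.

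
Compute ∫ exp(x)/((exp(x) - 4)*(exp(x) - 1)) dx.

Let u = e^x, du = e^x dx.
The integral becomes ∫ du/((u-1)(u-4)); decompose into partial fractions.

log(exp(x) - 4)/3 - log(exp(x) - 1)/3 + C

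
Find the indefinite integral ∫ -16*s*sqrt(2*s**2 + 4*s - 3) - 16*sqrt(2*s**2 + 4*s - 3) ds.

Let u = 2*s**2 + 4*s - 3, so du = (4*s + 4) ds.
Rewriting, the integral becomes -4·∫ √u du = -4·(2/3)u^(3/2).
Substituting back, u = 2*s**2 + 4*s - 3.

-8*(2*s**2 + 4*s - 3)**(3/2)/3 + C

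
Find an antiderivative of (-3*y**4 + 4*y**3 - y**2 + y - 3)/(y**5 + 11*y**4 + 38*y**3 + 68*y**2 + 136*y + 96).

Factor the denominator: (y + 1)*(y + 4)*(y + 6)*(y**2 + 4).
Partial-fraction decomposition: (171*y - 86)/(400*(y**2 + 4)) - 4797/(400*(y + 6)) + 349/(40*(y + 4)) - 4/(25*(y + 1)).
Integrate each term; A/(y−a) gives A·log|y−a|; the (By+D)/(y²+p²) term gives a log and an atan.

-4*log(y + 1)/25 + 349*log(y + 4)/40 - 4797*log(y + 6)/400 + 171*log(y**2 + 4)/800 - 43*atan(y/2)/400 + C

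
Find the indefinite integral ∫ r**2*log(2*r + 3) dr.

Use integration by parts with u = log(2*r + 3), dv = r**2 dr.
Then du = 2/(2*r + 3) dr and v = r**3/3.

r**3*log(2*r + 3)/3 - r**3/9 + r**2/4 - 3*r/4 + 9*log(2*r + 3)/8 + C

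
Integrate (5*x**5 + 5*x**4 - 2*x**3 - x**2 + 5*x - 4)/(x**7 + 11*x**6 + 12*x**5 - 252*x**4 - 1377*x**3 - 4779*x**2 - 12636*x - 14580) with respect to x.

22459*log(x - 6)/240570 - 7861*log(x + 3)/4374 + 1538*log(x + 5)/187 - 16019*log(x + 6)/2430 + 2951*log(x**2 + 9)/82620 - 173*atan(x/3)/2754 - 196/(243*x + 729) + C

Factor the denominator: (x - 6)*(x + 3)**2*(x + 5)*(x + 6)*(x**2 + 9).
Partial-fraction decomposition: (2951*x - 7785)/(41310*(x**2 + 9)) - 16019/(2430*(x + 6)) + 1538/(187*(x + 5)) - 7861/(4374*(x + 3)) + 196/(243*(x + 3)**2) + 22459/(240570*(x - 6)).
Integrate each term; A/(x−a) gives A·log|x−a|; the (Bx+D)/(x²+p²) term gives a log and an atan.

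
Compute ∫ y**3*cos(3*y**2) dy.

Let u = y², du = 2y dy; rewrite as (1/2)∫ u^1·cos(3u) du.
Now integrate by parts 1 time.

y**2*sin(3*y**2)/6 + cos(3*y**2)/18 + C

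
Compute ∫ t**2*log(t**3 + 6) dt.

t**3*log(t**3 + 6)/3 - t**3/3 + 2*log(t**3 + 6) + C

Let u = t**3 + 6, so du = (3*t**2) dt.
The integral becomes (1/3)·∫ log(u) du; integrate by parts with u′=log(u), dv′=du.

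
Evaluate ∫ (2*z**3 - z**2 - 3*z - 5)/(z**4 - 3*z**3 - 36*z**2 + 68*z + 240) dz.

373*log(z - 6)/176 - 95*log(z - 4)/108 - 19*log(z + 2)/144 + 265*log(z + 5)/297 + C

Factor the denominator: (z - 6)*(z - 4)*(z + 2)*(z + 5).
Partial-fraction decomposition: 265/(297*(z + 5)) - 19/(144*(z + 2)) - 95/(108*(z - 4)) + 373/(176*(z - 6)).
Integrate each term: A/(z−a) contributes A·log|z−a|.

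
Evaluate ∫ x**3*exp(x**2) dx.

(x**2 - 1)*exp(x**2)/2 + C

Let u = x², du = 2x dx; rewrite as (1/2)∫ u^1·exp(1u) du.
Now integrate by parts 1 time.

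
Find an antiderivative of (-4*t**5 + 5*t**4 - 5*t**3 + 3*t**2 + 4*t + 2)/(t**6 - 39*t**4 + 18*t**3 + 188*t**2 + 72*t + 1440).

Factor the denominator: (t - 5)*(t - 4)*(t + 3)*(t + 6)*(t**2 + 4).
Partial-fraction decomposition: -(1159*t - 1774)/(15080*(t**2 + 4)) - 775/(264*(t + 6)) + 1529/(2184*(t + 3)) + 307/(140*(t - 4)) - 9903/(2552*(t - 5)).
Integrate each term; A/(t−a) gives A·log|t−a|; the (Bt+D)/(t²+p²) term gives a log and an atan.

-9903*log(t - 5)/2552 + 307*log(t - 4)/140 + 1529*log(t + 3)/2184 - 775*log(t + 6)/264 - 1159*log(t**2 + 4)/30160 + 887*atan(t/2)/15080 + C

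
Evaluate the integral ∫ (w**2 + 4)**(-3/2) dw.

w/(4*sqrt(w**2 + 4)) + C

Substitute w = 2·tan(θ), so dw = 2·sec(θ)^2 dθ and the radical becomes sqrt(w**2 + 4) = 2·sec(θ) by the Pythagorean identity.
Integrate the resulting trig expression in θ, then back-substitute tan(θ) = w/2, sec(θ) = sqrt(w**2 + 4)/2 (absorbing any constant into C).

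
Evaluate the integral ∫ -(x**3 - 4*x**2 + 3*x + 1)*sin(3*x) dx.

Use integration by parts with u = x**3 - 4*x**2 + 3*x + 1, dv = -sin(3*x) dx, so v = cos(3*x)/3.
Apply parts 3 times (tabular method): alternate signs, differentiate u down to 0, integrate dv up.

x**3*cos(3*x)/3 - x**2*sin(3*x)/3 - 4*x**2*cos(3*x)/3 + 8*x*sin(3*x)/9 + 7*x*cos(3*x)/9 - 7*sin(3*x)/27 + 17*cos(3*x)/27 + C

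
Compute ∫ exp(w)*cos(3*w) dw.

Let I denote the integral. Integrate by parts with u = cos(3*w), dv = exp(w) dw, so v = exp(w): I = exp(w)*cos(3*w) + 3·∫ exp(w)*sin(3*w) dw.
Apply parts again with u = sin(3*w), dv = exp(w) dw: ∫ exp(w)*sin(3*w) dw = exp(w)*sin(3*w) − 3·I. Substituting back brings back I: I = 3*exp(w)*sin(3*w) + exp(w)*cos(3*w) − 9·I.
Solving for I: (1 + 9)·I equals the remaining terms, so I = (1/10)·(3*exp(w)*sin(3*w) + exp(w)*cos(3*w)).

3*exp(w)*sin(3*w)/10 + exp(w)*cos(3*w)/10 + C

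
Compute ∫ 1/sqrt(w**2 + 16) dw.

log(w + sqrt(w**2 + 16)) + C

Substitute w = 4·tan(θ), so dw = 4·sec(θ)^2 dθ and the radical becomes sqrt(w**2 + 16) = 4·sec(θ) by the Pythagorean identity.
Integrate the resulting trig expression in θ, then back-substitute tan(θ) = w/4, sec(θ) = sqrt(w**2 + 16)/4 (absorbing any constant into C).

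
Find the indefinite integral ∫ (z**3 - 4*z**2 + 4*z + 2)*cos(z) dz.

z**3*sin(z) - 4*z**2*sin(z) + 3*z**2*cos(z) - 2*z*sin(z) - 8*z*cos(z) + 10*sin(z) - 2*cos(z) + C

Use integration by parts with u = z**3 - 4*z**2 + 4*z + 2, dv = cos(z) dz, so v = sin(z).
Apply parts 3 times (tabular method): alternate signs, differentiate u down to 0, integrate dv up.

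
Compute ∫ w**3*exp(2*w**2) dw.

Let u = w², du = 2w dw; rewrite as (1/2)∫ u^1·exp(2u) du.
Now integrate by parts 1 time.

(2*w**2 - 1)*exp(2*w**2)/8 + C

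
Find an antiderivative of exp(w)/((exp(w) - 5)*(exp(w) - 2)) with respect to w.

log(exp(w) - 5)/3 - log(exp(w) - 2)/3 + C

Let u = e^w, du = e^w dw.
The integral becomes ∫ du/((u-5)(u-2)); decompose into partial fractions.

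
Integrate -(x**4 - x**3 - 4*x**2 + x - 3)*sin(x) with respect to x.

Use integration by parts with u = x**4 - x**3 - 4*x**2 + x - 3, dv = -sin(x) dx, so v = cos(x).
Apply parts 4 times (tabular method): alternate signs, differentiate u down to 0, integrate dv up.

x**4*cos(x) - 4*x**3*sin(x) - x**3*cos(x) + 3*x**2*sin(x) - 16*x**2*cos(x) + 32*x*sin(x) + 7*x*cos(x) - 7*sin(x) + 29*cos(x) + C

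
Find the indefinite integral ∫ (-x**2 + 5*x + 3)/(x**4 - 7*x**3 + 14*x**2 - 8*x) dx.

-3*log(x)/8 + 7*log(x - 4)/24 - 9*log(x - 2)/4 + 7*log(x - 1)/3 + C

Factor the denominator: x*(x - 4)*(x - 2)*(x - 1).
Partial-fraction decomposition: 7/(3*(x - 1)) - 9/(4*(x - 2)) + 7/(24*(x - 4)) - 3/(8*x).
Integrate each term: A/(x−a) contributes A·log|x−a|.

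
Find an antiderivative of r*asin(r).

Use integration by parts with u = arcsin(r), dv = r dr.
Then du = 1/sqrt(-r**2 + 1) dr.

r**2*asin(r)/2 + r*sqrt(-r**2 + 1)/4 - asin(r)/4 + C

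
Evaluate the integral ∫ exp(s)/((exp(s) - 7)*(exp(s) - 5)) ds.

log(exp(s) - 7)/2 - log(exp(s) - 5)/2 + C

Let u = e^s, du = e^s ds.
The integral becomes ∫ du/((u-7)(u-5)); decompose into partial fractions.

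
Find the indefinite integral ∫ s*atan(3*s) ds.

s**2*atan(3*s)/2 - s/6 + atan(3*s)/18 + C

Use integration by parts with u = arctan(3*s), dv = s ds.
Then du = 3/(9*s**2 + 1) ds.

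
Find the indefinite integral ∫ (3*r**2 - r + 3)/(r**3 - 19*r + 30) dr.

27*log(r - 3)/8 - 13*log(r - 2)/7 + 83*log(r + 5)/56 + C

Factor the denominator: (r - 3)*(r - 2)*(r + 5).
Partial-fraction decomposition: 83/(56*(r + 5)) - 13/(7*(r - 2)) + 27/(8*(r - 3)).
Integrate each term: A/(r−a) contributes A·log|r−a|.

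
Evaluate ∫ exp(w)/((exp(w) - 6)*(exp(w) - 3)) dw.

Let u = e^w, du = e^w dw.
The integral becomes ∫ du/((u-6)(u-3)); decompose into partial fractions.

log(exp(w) - 6)/3 - log(exp(w) - 3)/3 + C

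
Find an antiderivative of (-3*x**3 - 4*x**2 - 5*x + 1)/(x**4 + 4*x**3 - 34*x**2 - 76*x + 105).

Factor the denominator: (x - 5)*(x - 1)*(x + 3)*(x + 7).
Partial-fraction decomposition: -869/(384*(x + 7)) + 61/(128*(x + 3)) + 11/(128*(x - 1)) - 499/(384*(x - 5)).
Integrate each term: A/(x−a) contributes A·log|x−a|.

-499*log(x - 5)/384 + 11*log(x - 1)/128 + 61*log(x + 3)/128 - 869*log(x + 7)/384 + C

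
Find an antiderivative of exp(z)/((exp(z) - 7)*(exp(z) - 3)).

Let u = e^z, du = e^z dz.
The integral becomes ∫ du/((u-7)(u-3)); decompose into partial fractions.

log(exp(z) - 7)/4 - log(exp(z) - 3)/4 + C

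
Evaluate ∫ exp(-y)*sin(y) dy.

-exp(-y)*sin(y)/2 - exp(-y)*cos(y)/2 + C

Let I denote the integral. Integrate by parts with u = sin(y), dv = exp(-y) dy, so v = -exp(-y): I = -exp(-y)*sin(y) + ∫ exp(-y)*cos(y) dy.
Apply parts again with u = cos(y), dv = exp(-y) dy: ∫ exp(-y)*cos(y) dy = -exp(-y)*cos(y) − I. Substituting back brings back I: I = -exp(-y)*sin(y) - exp(-y)*cos(y) − I.
Solving for I: (1 + 1)·I equals the remaining terms, so I = (1/2)·(-exp(-y)*sin(y) - exp(-y)*cos(y)).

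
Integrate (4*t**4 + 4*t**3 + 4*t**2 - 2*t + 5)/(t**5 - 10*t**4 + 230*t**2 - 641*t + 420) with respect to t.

Factor the denominator: (t - 7)*(t - 4)*(t - 3)*(t - 1)*(t + 5).
Partial-fraction decomposition: 235/(576*(t + 5)) - 5/(72*(t - 1)) + 467/(64*(t - 3)) - 149/(9*(t - 4)) + 3721/(288*(t - 7)).
Integrate each term: A/(t−a) contributes A·log|t−a|.

3721*log(t - 7)/288 - 149*log(t - 4)/9 + 467*log(t - 3)/64 - 5*log(t - 1)/72 + 235*log(t + 5)/576 + C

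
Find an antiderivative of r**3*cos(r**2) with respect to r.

r**2*sin(r**2)/2 + cos(r**2)/2 + C

Let u = r², du = 2r dr; rewrite as (1/2)∫ u^1·cos(1u) du.
Now integrate by parts 1 time.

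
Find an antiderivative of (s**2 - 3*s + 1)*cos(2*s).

Use integration by parts with u = s**2 - 3*s + 1, dv = cos(2*s) ds, so v = sin(2*s)/2.
Apply parts 2 times (tabular method): alternate signs, differentiate u down to 0, integrate dv up.

s**2*sin(2*s)/2 - 3*s*sin(2*s)/2 + s*cos(2*s)/2 + sin(2*s)/4 - 3*cos(2*s)/4 + C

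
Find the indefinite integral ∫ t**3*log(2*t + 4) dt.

t**4*log(2*t + 4)/4 - t**4/16 + t**3/6 - t**2/2 + 2*t - 4*log(t + 2) + C

Use integration by parts with u = log(2*t + 4), dv = t**3 dt.
Then du = 2/(2*t + 4) dt and v = t**4/4.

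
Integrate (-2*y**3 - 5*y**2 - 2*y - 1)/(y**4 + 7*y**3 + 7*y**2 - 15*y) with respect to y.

log(y)/15 - 5*log(y - 1)/12 + 7*log(y + 3)/12 - 67*log(y + 5)/30 + C

Factor the denominator: y*(y - 1)*(y + 3)*(y + 5).
Partial-fraction decomposition: -67/(30*(y + 5)) + 7/(12*(y + 3)) - 5/(12*(y - 1)) + 1/(15*y).
Integrate each term: A/(y−a) contributes A·log|y−a|.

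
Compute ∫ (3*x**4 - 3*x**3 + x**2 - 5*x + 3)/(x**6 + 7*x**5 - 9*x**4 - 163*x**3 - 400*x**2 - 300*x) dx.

-log(x)/100 + 1503*log(x - 5)/19600 - 8503*log(x + 2)/1764 + 117*log(x + 3)/16 - 2303*log(x + 5)/900 - 89/(42*x + 84) + C

Factor the denominator: x*(x - 5)*(x + 2)**2*(x + 3)*(x + 5).
Partial-fraction decomposition: -2303/(900*(x + 5)) + 117/(16*(x + 3)) - 8503/(1764*(x + 2)) + 89/(42*(x + 2)**2) + 1503/(19600*(x - 5)) - 1/(100*x).
Integrate each term; A/(x−a) gives A·log|x−a|; A/(x−a)² gives −A/(x−a).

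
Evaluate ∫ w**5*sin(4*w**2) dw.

Let u = w², du = 2w dw; rewrite as (1/2)∫ u^2·sin(4u) du.
Now integrate by parts 2 times.

-w**4*cos(4*w**2)/8 + w**2*sin(4*w**2)/16 + cos(4*w**2)/64 + C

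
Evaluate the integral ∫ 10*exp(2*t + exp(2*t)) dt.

5*exp(exp(2*t)) + C

Let u = exp(2*t), so du = (2*exp(2*t)) dt.
Rewriting, the integral becomes 5·∫ e^u du = 5·e^u.
Substituting back, u = exp(2*t).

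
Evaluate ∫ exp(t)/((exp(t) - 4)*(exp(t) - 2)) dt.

log(exp(t) - 4)/2 - log(exp(t) - 2)/2 + C

Let u = e^t, du = e^t dt.
The integral becomes ∫ du/((u-4)(u-2)); decompose into partial fractions.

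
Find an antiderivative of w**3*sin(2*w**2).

-w**2*cos(2*w**2)/4 + sin(2*w**2)/8 + C

Let u = w², du = 2w dw; rewrite as (1/2)∫ u^1·sin(2u) du.
Now integrate by parts 1 time.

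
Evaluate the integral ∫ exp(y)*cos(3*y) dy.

3*exp(y)*sin(3*y)/10 + exp(y)*cos(3*y)/10 + C

Let I denote the integral. Integrate by parts with u = cos(3*y), dv = exp(y) dy, so v = exp(y): I = exp(y)*cos(3*y) + 3·∫ exp(y)*sin(3*y) dy.
Apply parts again with u = sin(3*y), dv = exp(y) dy: ∫ exp(y)*sin(3*y) dy = exp(y)*sin(3*y) − 3·I. Substituting back brings back I: I = 3*exp(y)*sin(3*y) + exp(y)*cos(3*y) − 9·I.
Solving for I: (1 + 9)·I equals the remaining terms, so I = (1/10)·(3*exp(y)*sin(3*y) + exp(y)*cos(3*y)).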